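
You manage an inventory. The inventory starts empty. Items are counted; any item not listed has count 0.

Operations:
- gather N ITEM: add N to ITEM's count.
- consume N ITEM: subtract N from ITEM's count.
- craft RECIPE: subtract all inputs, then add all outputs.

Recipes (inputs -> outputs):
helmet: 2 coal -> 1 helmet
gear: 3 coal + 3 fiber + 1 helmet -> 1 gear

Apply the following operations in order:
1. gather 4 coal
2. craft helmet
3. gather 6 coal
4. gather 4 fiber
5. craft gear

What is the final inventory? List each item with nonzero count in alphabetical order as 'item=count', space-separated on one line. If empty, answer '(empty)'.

After 1 (gather 4 coal): coal=4
After 2 (craft helmet): coal=2 helmet=1
After 3 (gather 6 coal): coal=8 helmet=1
After 4 (gather 4 fiber): coal=8 fiber=4 helmet=1
After 5 (craft gear): coal=5 fiber=1 gear=1

Answer: coal=5 fiber=1 gear=1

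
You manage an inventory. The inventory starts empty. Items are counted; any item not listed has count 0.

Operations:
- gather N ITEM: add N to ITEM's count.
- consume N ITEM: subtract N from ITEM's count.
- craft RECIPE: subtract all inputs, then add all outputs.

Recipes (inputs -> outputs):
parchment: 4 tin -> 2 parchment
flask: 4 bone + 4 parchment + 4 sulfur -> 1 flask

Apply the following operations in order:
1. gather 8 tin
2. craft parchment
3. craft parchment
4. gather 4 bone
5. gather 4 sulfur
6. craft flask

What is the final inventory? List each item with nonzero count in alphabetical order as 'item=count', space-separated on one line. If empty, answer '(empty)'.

After 1 (gather 8 tin): tin=8
After 2 (craft parchment): parchment=2 tin=4
After 3 (craft parchment): parchment=4
After 4 (gather 4 bone): bone=4 parchment=4
After 5 (gather 4 sulfur): bone=4 parchment=4 sulfur=4
After 6 (craft flask): flask=1

Answer: flask=1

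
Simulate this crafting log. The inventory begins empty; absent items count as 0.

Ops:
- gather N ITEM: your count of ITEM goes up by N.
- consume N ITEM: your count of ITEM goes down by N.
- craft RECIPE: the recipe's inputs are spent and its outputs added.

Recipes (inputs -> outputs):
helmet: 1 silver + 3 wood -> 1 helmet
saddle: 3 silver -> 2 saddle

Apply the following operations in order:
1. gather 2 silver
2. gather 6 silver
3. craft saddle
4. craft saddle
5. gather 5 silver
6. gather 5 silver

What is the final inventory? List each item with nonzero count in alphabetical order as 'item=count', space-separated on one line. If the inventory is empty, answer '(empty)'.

After 1 (gather 2 silver): silver=2
After 2 (gather 6 silver): silver=8
After 3 (craft saddle): saddle=2 silver=5
After 4 (craft saddle): saddle=4 silver=2
After 5 (gather 5 silver): saddle=4 silver=7
After 6 (gather 5 silver): saddle=4 silver=12

Answer: saddle=4 silver=12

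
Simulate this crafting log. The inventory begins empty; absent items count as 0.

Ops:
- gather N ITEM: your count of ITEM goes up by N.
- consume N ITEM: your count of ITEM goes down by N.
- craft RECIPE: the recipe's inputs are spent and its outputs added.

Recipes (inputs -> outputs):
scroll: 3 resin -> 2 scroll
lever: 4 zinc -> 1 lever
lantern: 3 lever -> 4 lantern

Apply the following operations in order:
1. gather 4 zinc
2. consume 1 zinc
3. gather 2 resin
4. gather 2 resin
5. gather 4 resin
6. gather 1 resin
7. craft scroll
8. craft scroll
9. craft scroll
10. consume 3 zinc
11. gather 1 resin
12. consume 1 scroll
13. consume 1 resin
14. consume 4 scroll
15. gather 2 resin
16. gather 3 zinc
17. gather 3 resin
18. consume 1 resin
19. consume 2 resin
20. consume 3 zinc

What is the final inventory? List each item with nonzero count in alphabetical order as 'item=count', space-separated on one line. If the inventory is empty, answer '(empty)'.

Answer: resin=2 scroll=1

Derivation:
After 1 (gather 4 zinc): zinc=4
After 2 (consume 1 zinc): zinc=3
After 3 (gather 2 resin): resin=2 zinc=3
After 4 (gather 2 resin): resin=4 zinc=3
After 5 (gather 4 resin): resin=8 zinc=3
After 6 (gather 1 resin): resin=9 zinc=3
After 7 (craft scroll): resin=6 scroll=2 zinc=3
After 8 (craft scroll): resin=3 scroll=4 zinc=3
After 9 (craft scroll): scroll=6 zinc=3
After 10 (consume 3 zinc): scroll=6
After 11 (gather 1 resin): resin=1 scroll=6
After 12 (consume 1 scroll): resin=1 scroll=5
After 13 (consume 1 resin): scroll=5
After 14 (consume 4 scroll): scroll=1
After 15 (gather 2 resin): resin=2 scroll=1
After 16 (gather 3 zinc): resin=2 scroll=1 zinc=3
After 17 (gather 3 resin): resin=5 scroll=1 zinc=3
After 18 (consume 1 resin): resin=4 scroll=1 zinc=3
After 19 (consume 2 resin): resin=2 scroll=1 zinc=3
After 20 (consume 3 zinc): resin=2 scroll=1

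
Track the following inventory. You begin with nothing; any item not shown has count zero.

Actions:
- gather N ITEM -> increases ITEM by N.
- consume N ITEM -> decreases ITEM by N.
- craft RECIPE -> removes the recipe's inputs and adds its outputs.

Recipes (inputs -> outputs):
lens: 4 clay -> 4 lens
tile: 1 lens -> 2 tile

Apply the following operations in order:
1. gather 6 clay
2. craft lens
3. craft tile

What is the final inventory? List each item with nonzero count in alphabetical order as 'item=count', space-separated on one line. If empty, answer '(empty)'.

Answer: clay=2 lens=3 tile=2

Derivation:
After 1 (gather 6 clay): clay=6
After 2 (craft lens): clay=2 lens=4
After 3 (craft tile): clay=2 lens=3 tile=2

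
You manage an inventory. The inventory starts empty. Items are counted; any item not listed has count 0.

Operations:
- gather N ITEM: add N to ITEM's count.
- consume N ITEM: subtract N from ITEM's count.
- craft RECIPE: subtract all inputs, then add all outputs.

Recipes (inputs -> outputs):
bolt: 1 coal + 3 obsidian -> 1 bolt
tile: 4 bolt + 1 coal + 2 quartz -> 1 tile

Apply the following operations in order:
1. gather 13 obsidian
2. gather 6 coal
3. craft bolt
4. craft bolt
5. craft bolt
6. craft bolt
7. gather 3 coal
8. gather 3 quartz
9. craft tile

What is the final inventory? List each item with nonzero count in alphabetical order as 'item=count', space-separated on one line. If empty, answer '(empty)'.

After 1 (gather 13 obsidian): obsidian=13
After 2 (gather 6 coal): coal=6 obsidian=13
After 3 (craft bolt): bolt=1 coal=5 obsidian=10
After 4 (craft bolt): bolt=2 coal=4 obsidian=7
After 5 (craft bolt): bolt=3 coal=3 obsidian=4
After 6 (craft bolt): bolt=4 coal=2 obsidian=1
After 7 (gather 3 coal): bolt=4 coal=5 obsidian=1
After 8 (gather 3 quartz): bolt=4 coal=5 obsidian=1 quartz=3
After 9 (craft tile): coal=4 obsidian=1 quartz=1 tile=1

Answer: coal=4 obsidian=1 quartz=1 tile=1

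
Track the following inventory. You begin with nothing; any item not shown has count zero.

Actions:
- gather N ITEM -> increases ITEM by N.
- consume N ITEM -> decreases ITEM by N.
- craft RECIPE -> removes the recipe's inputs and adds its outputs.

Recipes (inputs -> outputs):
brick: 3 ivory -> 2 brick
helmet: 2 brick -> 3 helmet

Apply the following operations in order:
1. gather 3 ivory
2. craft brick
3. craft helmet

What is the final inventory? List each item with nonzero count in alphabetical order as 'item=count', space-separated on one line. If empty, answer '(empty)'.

Answer: helmet=3

Derivation:
After 1 (gather 3 ivory): ivory=3
After 2 (craft brick): brick=2
After 3 (craft helmet): helmet=3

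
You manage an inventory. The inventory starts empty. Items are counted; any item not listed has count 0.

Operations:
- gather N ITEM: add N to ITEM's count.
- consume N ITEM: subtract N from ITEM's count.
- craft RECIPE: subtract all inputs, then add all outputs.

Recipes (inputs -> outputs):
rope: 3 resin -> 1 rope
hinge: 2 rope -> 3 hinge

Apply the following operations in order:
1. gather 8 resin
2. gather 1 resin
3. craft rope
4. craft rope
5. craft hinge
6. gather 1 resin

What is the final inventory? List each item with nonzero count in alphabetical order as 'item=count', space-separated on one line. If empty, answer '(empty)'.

After 1 (gather 8 resin): resin=8
After 2 (gather 1 resin): resin=9
After 3 (craft rope): resin=6 rope=1
After 4 (craft rope): resin=3 rope=2
After 5 (craft hinge): hinge=3 resin=3
After 6 (gather 1 resin): hinge=3 resin=4

Answer: hinge=3 resin=4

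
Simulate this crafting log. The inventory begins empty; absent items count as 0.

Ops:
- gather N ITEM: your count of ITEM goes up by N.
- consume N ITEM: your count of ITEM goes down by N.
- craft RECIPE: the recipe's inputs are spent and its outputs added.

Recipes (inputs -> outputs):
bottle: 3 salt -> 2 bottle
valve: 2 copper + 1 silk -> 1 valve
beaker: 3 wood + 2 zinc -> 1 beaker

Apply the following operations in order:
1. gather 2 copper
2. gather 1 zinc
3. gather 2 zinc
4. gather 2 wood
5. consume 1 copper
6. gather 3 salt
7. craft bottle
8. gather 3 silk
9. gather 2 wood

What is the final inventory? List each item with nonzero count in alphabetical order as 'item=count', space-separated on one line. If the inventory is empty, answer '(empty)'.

Answer: bottle=2 copper=1 silk=3 wood=4 zinc=3

Derivation:
After 1 (gather 2 copper): copper=2
After 2 (gather 1 zinc): copper=2 zinc=1
After 3 (gather 2 zinc): copper=2 zinc=3
After 4 (gather 2 wood): copper=2 wood=2 zinc=3
After 5 (consume 1 copper): copper=1 wood=2 zinc=3
After 6 (gather 3 salt): copper=1 salt=3 wood=2 zinc=3
After 7 (craft bottle): bottle=2 copper=1 wood=2 zinc=3
After 8 (gather 3 silk): bottle=2 copper=1 silk=3 wood=2 zinc=3
After 9 (gather 2 wood): bottle=2 copper=1 silk=3 wood=4 zinc=3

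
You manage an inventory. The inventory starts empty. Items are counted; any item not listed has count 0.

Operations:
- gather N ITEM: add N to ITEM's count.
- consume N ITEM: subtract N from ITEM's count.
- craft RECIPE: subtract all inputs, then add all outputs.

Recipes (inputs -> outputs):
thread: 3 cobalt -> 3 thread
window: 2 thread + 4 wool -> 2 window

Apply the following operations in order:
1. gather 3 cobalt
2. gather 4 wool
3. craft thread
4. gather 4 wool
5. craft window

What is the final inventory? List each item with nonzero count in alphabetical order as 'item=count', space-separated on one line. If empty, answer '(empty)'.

Answer: thread=1 window=2 wool=4

Derivation:
After 1 (gather 3 cobalt): cobalt=3
After 2 (gather 4 wool): cobalt=3 wool=4
After 3 (craft thread): thread=3 wool=4
After 4 (gather 4 wool): thread=3 wool=8
After 5 (craft window): thread=1 window=2 wool=4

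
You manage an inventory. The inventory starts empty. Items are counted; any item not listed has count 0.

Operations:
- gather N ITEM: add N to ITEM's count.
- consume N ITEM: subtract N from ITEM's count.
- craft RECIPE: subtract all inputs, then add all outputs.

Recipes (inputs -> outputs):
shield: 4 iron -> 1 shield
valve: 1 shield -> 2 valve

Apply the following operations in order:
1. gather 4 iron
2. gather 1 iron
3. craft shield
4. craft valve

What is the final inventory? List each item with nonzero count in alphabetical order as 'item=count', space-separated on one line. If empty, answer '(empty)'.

After 1 (gather 4 iron): iron=4
After 2 (gather 1 iron): iron=5
After 3 (craft shield): iron=1 shield=1
After 4 (craft valve): iron=1 valve=2

Answer: iron=1 valve=2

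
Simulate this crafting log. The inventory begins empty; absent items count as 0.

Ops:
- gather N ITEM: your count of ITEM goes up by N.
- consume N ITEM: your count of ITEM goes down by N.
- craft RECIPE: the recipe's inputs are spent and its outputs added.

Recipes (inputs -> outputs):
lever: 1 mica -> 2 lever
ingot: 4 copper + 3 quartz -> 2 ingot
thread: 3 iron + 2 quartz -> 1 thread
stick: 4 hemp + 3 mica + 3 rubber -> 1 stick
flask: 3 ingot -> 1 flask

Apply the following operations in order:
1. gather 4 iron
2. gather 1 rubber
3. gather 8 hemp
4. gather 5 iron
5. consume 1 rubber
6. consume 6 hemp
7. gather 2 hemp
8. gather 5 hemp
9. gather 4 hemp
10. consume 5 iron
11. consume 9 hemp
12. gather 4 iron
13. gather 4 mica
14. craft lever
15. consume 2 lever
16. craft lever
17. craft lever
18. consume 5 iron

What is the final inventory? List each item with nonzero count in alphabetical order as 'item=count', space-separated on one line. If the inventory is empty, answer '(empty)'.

Answer: hemp=4 iron=3 lever=4 mica=1

Derivation:
After 1 (gather 4 iron): iron=4
After 2 (gather 1 rubber): iron=4 rubber=1
After 3 (gather 8 hemp): hemp=8 iron=4 rubber=1
After 4 (gather 5 iron): hemp=8 iron=9 rubber=1
After 5 (consume 1 rubber): hemp=8 iron=9
After 6 (consume 6 hemp): hemp=2 iron=9
After 7 (gather 2 hemp): hemp=4 iron=9
After 8 (gather 5 hemp): hemp=9 iron=9
After 9 (gather 4 hemp): hemp=13 iron=9
After 10 (consume 5 iron): hemp=13 iron=4
After 11 (consume 9 hemp): hemp=4 iron=4
After 12 (gather 4 iron): hemp=4 iron=8
After 13 (gather 4 mica): hemp=4 iron=8 mica=4
After 14 (craft lever): hemp=4 iron=8 lever=2 mica=3
After 15 (consume 2 lever): hemp=4 iron=8 mica=3
After 16 (craft lever): hemp=4 iron=8 lever=2 mica=2
After 17 (craft lever): hemp=4 iron=8 lever=4 mica=1
After 18 (consume 5 iron): hemp=4 iron=3 lever=4 mica=1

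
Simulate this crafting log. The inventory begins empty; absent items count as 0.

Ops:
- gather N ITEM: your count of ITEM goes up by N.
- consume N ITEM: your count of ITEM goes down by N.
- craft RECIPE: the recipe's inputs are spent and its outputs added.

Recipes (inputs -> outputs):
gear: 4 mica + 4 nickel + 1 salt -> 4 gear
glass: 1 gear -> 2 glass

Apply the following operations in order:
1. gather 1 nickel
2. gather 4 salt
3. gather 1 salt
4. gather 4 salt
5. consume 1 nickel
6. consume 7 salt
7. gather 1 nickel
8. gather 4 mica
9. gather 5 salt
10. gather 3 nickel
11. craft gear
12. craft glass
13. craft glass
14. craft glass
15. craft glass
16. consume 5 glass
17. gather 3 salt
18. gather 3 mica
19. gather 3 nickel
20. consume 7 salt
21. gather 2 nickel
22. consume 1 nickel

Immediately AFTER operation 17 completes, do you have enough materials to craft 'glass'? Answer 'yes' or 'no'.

After 1 (gather 1 nickel): nickel=1
After 2 (gather 4 salt): nickel=1 salt=4
After 3 (gather 1 salt): nickel=1 salt=5
After 4 (gather 4 salt): nickel=1 salt=9
After 5 (consume 1 nickel): salt=9
After 6 (consume 7 salt): salt=2
After 7 (gather 1 nickel): nickel=1 salt=2
After 8 (gather 4 mica): mica=4 nickel=1 salt=2
After 9 (gather 5 salt): mica=4 nickel=1 salt=7
After 10 (gather 3 nickel): mica=4 nickel=4 salt=7
After 11 (craft gear): gear=4 salt=6
After 12 (craft glass): gear=3 glass=2 salt=6
After 13 (craft glass): gear=2 glass=4 salt=6
After 14 (craft glass): gear=1 glass=6 salt=6
After 15 (craft glass): glass=8 salt=6
After 16 (consume 5 glass): glass=3 salt=6
After 17 (gather 3 salt): glass=3 salt=9

Answer: no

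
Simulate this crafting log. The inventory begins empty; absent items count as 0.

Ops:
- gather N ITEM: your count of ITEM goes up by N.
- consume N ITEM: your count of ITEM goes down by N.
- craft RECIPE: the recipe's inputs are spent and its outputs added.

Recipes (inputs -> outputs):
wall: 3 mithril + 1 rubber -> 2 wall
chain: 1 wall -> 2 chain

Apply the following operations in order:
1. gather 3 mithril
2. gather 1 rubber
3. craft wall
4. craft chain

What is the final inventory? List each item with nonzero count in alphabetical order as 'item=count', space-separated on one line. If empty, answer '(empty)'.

Answer: chain=2 wall=1

Derivation:
After 1 (gather 3 mithril): mithril=3
After 2 (gather 1 rubber): mithril=3 rubber=1
After 3 (craft wall): wall=2
After 4 (craft chain): chain=2 wall=1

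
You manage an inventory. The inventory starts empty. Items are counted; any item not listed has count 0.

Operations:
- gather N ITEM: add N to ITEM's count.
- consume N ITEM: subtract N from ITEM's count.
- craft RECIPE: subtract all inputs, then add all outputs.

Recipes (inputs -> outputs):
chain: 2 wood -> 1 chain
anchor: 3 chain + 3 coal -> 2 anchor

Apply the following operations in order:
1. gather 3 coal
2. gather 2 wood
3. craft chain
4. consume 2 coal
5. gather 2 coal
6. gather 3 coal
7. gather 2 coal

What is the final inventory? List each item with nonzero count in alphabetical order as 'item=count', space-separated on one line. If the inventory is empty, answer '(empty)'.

Answer: chain=1 coal=8

Derivation:
After 1 (gather 3 coal): coal=3
After 2 (gather 2 wood): coal=3 wood=2
After 3 (craft chain): chain=1 coal=3
After 4 (consume 2 coal): chain=1 coal=1
After 5 (gather 2 coal): chain=1 coal=3
After 6 (gather 3 coal): chain=1 coal=6
After 7 (gather 2 coal): chain=1 coal=8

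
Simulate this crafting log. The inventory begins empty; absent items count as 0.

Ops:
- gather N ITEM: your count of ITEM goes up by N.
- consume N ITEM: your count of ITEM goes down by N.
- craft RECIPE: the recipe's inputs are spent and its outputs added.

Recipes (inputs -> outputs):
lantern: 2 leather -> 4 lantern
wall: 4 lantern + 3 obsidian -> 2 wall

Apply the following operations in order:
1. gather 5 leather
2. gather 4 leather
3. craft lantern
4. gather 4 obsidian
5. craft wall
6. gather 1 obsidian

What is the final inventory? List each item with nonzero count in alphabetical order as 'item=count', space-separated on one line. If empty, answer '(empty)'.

Answer: leather=7 obsidian=2 wall=2

Derivation:
After 1 (gather 5 leather): leather=5
After 2 (gather 4 leather): leather=9
After 3 (craft lantern): lantern=4 leather=7
After 4 (gather 4 obsidian): lantern=4 leather=7 obsidian=4
After 5 (craft wall): leather=7 obsidian=1 wall=2
After 6 (gather 1 obsidian): leather=7 obsidian=2 wall=2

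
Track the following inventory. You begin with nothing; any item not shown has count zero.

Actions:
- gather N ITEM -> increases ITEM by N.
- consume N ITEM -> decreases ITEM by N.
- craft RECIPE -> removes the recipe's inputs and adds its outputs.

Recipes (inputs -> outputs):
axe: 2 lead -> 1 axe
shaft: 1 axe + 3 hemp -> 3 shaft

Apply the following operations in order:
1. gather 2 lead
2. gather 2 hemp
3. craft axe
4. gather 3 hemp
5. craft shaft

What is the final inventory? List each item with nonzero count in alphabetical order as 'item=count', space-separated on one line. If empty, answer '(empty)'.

After 1 (gather 2 lead): lead=2
After 2 (gather 2 hemp): hemp=2 lead=2
After 3 (craft axe): axe=1 hemp=2
After 4 (gather 3 hemp): axe=1 hemp=5
After 5 (craft shaft): hemp=2 shaft=3

Answer: hemp=2 shaft=3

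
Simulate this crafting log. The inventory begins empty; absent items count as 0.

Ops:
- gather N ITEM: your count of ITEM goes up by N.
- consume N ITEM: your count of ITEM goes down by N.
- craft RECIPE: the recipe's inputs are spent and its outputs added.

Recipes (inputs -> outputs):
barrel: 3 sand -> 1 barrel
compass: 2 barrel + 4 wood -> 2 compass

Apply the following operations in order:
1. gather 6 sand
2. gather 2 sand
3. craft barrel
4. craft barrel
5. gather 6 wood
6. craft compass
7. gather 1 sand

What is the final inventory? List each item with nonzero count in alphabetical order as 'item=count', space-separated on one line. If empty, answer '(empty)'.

After 1 (gather 6 sand): sand=6
After 2 (gather 2 sand): sand=8
After 3 (craft barrel): barrel=1 sand=5
After 4 (craft barrel): barrel=2 sand=2
After 5 (gather 6 wood): barrel=2 sand=2 wood=6
After 6 (craft compass): compass=2 sand=2 wood=2
After 7 (gather 1 sand): compass=2 sand=3 wood=2

Answer: compass=2 sand=3 wood=2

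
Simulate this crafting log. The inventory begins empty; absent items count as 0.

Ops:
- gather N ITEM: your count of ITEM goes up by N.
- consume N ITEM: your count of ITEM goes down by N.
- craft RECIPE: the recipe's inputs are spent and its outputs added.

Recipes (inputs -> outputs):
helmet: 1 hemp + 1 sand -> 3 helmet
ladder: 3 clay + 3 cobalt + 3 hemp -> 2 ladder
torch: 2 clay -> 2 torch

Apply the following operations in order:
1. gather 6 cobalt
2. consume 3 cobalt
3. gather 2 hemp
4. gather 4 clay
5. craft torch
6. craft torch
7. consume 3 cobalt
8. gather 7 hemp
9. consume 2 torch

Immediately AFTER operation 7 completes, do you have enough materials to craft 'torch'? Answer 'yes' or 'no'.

After 1 (gather 6 cobalt): cobalt=6
After 2 (consume 3 cobalt): cobalt=3
After 3 (gather 2 hemp): cobalt=3 hemp=2
After 4 (gather 4 clay): clay=4 cobalt=3 hemp=2
After 5 (craft torch): clay=2 cobalt=3 hemp=2 torch=2
After 6 (craft torch): cobalt=3 hemp=2 torch=4
After 7 (consume 3 cobalt): hemp=2 torch=4

Answer: no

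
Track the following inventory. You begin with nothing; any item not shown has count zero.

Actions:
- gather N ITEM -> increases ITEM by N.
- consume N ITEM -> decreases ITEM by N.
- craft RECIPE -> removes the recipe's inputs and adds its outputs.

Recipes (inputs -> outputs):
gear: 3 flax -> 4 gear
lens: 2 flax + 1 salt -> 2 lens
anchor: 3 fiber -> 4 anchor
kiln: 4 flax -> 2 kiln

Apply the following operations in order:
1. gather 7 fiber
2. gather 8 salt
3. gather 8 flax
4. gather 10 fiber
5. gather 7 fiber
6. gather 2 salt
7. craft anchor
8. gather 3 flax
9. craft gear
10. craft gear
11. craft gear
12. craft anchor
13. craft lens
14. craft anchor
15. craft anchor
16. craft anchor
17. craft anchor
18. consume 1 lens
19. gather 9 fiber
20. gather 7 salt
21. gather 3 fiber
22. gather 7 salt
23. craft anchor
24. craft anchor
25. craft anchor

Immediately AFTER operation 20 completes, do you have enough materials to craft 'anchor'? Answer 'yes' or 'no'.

After 1 (gather 7 fiber): fiber=7
After 2 (gather 8 salt): fiber=7 salt=8
After 3 (gather 8 flax): fiber=7 flax=8 salt=8
After 4 (gather 10 fiber): fiber=17 flax=8 salt=8
After 5 (gather 7 fiber): fiber=24 flax=8 salt=8
After 6 (gather 2 salt): fiber=24 flax=8 salt=10
After 7 (craft anchor): anchor=4 fiber=21 flax=8 salt=10
After 8 (gather 3 flax): anchor=4 fiber=21 flax=11 salt=10
After 9 (craft gear): anchor=4 fiber=21 flax=8 gear=4 salt=10
After 10 (craft gear): anchor=4 fiber=21 flax=5 gear=8 salt=10
After 11 (craft gear): anchor=4 fiber=21 flax=2 gear=12 salt=10
After 12 (craft anchor): anchor=8 fiber=18 flax=2 gear=12 salt=10
After 13 (craft lens): anchor=8 fiber=18 gear=12 lens=2 salt=9
After 14 (craft anchor): anchor=12 fiber=15 gear=12 lens=2 salt=9
After 15 (craft anchor): anchor=16 fiber=12 gear=12 lens=2 salt=9
After 16 (craft anchor): anchor=20 fiber=9 gear=12 lens=2 salt=9
After 17 (craft anchor): anchor=24 fiber=6 gear=12 lens=2 salt=9
After 18 (consume 1 lens): anchor=24 fiber=6 gear=12 lens=1 salt=9
After 19 (gather 9 fiber): anchor=24 fiber=15 gear=12 lens=1 salt=9
After 20 (gather 7 salt): anchor=24 fiber=15 gear=12 lens=1 salt=16

Answer: yes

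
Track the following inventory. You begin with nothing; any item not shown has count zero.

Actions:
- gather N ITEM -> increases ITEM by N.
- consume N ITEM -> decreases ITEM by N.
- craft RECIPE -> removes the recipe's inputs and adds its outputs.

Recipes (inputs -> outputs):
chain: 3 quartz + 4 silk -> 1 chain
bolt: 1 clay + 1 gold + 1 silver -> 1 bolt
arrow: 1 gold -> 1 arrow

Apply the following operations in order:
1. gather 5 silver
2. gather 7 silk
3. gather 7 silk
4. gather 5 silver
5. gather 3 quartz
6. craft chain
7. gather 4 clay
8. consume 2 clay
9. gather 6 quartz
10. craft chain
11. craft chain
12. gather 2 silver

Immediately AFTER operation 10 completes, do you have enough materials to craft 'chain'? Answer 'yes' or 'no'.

After 1 (gather 5 silver): silver=5
After 2 (gather 7 silk): silk=7 silver=5
After 3 (gather 7 silk): silk=14 silver=5
After 4 (gather 5 silver): silk=14 silver=10
After 5 (gather 3 quartz): quartz=3 silk=14 silver=10
After 6 (craft chain): chain=1 silk=10 silver=10
After 7 (gather 4 clay): chain=1 clay=4 silk=10 silver=10
After 8 (consume 2 clay): chain=1 clay=2 silk=10 silver=10
After 9 (gather 6 quartz): chain=1 clay=2 quartz=6 silk=10 silver=10
After 10 (craft chain): chain=2 clay=2 quartz=3 silk=6 silver=10

Answer: yes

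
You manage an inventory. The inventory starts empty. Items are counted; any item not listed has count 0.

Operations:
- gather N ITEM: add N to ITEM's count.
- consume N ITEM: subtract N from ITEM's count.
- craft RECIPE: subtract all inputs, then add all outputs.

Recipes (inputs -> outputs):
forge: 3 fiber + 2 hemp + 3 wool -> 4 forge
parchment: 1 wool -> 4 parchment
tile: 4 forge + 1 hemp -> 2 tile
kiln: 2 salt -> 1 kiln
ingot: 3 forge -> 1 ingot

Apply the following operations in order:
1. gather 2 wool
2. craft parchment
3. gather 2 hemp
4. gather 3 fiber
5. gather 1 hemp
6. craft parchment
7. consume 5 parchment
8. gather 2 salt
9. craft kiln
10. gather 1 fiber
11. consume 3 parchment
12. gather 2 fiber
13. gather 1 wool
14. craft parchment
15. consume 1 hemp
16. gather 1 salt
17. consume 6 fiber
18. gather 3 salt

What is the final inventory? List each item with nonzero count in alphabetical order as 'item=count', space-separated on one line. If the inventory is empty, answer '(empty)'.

Answer: hemp=2 kiln=1 parchment=4 salt=4

Derivation:
After 1 (gather 2 wool): wool=2
After 2 (craft parchment): parchment=4 wool=1
After 3 (gather 2 hemp): hemp=2 parchment=4 wool=1
After 4 (gather 3 fiber): fiber=3 hemp=2 parchment=4 wool=1
After 5 (gather 1 hemp): fiber=3 hemp=3 parchment=4 wool=1
After 6 (craft parchment): fiber=3 hemp=3 parchment=8
After 7 (consume 5 parchment): fiber=3 hemp=3 parchment=3
After 8 (gather 2 salt): fiber=3 hemp=3 parchment=3 salt=2
After 9 (craft kiln): fiber=3 hemp=3 kiln=1 parchment=3
After 10 (gather 1 fiber): fiber=4 hemp=3 kiln=1 parchment=3
After 11 (consume 3 parchment): fiber=4 hemp=3 kiln=1
After 12 (gather 2 fiber): fiber=6 hemp=3 kiln=1
After 13 (gather 1 wool): fiber=6 hemp=3 kiln=1 wool=1
After 14 (craft parchment): fiber=6 hemp=3 kiln=1 parchment=4
After 15 (consume 1 hemp): fiber=6 hemp=2 kiln=1 parchment=4
After 16 (gather 1 salt): fiber=6 hemp=2 kiln=1 parchment=4 salt=1
After 17 (consume 6 fiber): hemp=2 kiln=1 parchment=4 salt=1
After 18 (gather 3 salt): hemp=2 kiln=1 parchment=4 salt=4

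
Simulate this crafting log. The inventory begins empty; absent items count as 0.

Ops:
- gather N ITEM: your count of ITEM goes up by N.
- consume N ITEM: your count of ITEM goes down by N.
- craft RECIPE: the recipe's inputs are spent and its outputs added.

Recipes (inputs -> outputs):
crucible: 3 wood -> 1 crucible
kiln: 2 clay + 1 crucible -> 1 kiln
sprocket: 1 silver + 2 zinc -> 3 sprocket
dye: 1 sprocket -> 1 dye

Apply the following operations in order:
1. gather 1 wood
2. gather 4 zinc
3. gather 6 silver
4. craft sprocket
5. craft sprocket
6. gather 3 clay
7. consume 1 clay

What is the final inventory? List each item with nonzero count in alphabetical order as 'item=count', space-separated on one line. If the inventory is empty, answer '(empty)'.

After 1 (gather 1 wood): wood=1
After 2 (gather 4 zinc): wood=1 zinc=4
After 3 (gather 6 silver): silver=6 wood=1 zinc=4
After 4 (craft sprocket): silver=5 sprocket=3 wood=1 zinc=2
After 5 (craft sprocket): silver=4 sprocket=6 wood=1
After 6 (gather 3 clay): clay=3 silver=4 sprocket=6 wood=1
After 7 (consume 1 clay): clay=2 silver=4 sprocket=6 wood=1

Answer: clay=2 silver=4 sprocket=6 wood=1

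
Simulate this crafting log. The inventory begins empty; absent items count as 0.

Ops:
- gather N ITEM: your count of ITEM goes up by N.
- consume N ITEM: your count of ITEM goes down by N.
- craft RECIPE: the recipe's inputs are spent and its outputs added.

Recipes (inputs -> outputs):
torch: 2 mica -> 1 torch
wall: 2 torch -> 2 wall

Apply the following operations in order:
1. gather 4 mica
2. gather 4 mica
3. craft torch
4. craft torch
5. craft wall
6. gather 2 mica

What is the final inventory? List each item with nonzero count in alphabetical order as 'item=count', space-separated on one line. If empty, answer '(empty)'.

After 1 (gather 4 mica): mica=4
After 2 (gather 4 mica): mica=8
After 3 (craft torch): mica=6 torch=1
After 4 (craft torch): mica=4 torch=2
After 5 (craft wall): mica=4 wall=2
After 6 (gather 2 mica): mica=6 wall=2

Answer: mica=6 wall=2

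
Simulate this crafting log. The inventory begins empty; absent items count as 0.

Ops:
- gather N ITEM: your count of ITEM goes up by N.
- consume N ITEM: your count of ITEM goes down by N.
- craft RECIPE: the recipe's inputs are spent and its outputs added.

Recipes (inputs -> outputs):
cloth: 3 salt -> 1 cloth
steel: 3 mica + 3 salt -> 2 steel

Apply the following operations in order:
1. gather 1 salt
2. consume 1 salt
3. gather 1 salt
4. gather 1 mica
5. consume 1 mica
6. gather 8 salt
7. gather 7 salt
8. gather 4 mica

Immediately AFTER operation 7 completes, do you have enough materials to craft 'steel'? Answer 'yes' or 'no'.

After 1 (gather 1 salt): salt=1
After 2 (consume 1 salt): (empty)
After 3 (gather 1 salt): salt=1
After 4 (gather 1 mica): mica=1 salt=1
After 5 (consume 1 mica): salt=1
After 6 (gather 8 salt): salt=9
After 7 (gather 7 salt): salt=16

Answer: no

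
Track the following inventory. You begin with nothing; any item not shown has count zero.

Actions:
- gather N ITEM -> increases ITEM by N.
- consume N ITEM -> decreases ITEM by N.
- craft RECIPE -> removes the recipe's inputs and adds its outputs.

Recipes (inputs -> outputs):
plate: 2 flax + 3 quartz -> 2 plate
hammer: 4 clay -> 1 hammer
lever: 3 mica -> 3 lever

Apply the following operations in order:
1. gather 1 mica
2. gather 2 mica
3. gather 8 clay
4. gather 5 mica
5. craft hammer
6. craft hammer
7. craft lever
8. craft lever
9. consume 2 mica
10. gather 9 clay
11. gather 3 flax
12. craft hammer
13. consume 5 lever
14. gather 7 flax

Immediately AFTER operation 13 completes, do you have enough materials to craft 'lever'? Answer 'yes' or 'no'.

Answer: no

Derivation:
After 1 (gather 1 mica): mica=1
After 2 (gather 2 mica): mica=3
After 3 (gather 8 clay): clay=8 mica=3
After 4 (gather 5 mica): clay=8 mica=8
After 5 (craft hammer): clay=4 hammer=1 mica=8
After 6 (craft hammer): hammer=2 mica=8
After 7 (craft lever): hammer=2 lever=3 mica=5
After 8 (craft lever): hammer=2 lever=6 mica=2
After 9 (consume 2 mica): hammer=2 lever=6
After 10 (gather 9 clay): clay=9 hammer=2 lever=6
After 11 (gather 3 flax): clay=9 flax=3 hammer=2 lever=6
After 12 (craft hammer): clay=5 flax=3 hammer=3 lever=6
After 13 (consume 5 lever): clay=5 flax=3 hammer=3 lever=1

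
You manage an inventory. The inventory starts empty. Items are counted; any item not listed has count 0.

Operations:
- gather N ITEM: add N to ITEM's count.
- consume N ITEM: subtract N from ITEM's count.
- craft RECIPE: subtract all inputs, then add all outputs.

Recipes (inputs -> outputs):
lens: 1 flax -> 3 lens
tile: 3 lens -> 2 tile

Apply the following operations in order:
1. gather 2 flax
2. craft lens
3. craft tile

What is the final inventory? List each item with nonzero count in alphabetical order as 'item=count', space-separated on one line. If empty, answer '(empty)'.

Answer: flax=1 tile=2

Derivation:
After 1 (gather 2 flax): flax=2
After 2 (craft lens): flax=1 lens=3
After 3 (craft tile): flax=1 tile=2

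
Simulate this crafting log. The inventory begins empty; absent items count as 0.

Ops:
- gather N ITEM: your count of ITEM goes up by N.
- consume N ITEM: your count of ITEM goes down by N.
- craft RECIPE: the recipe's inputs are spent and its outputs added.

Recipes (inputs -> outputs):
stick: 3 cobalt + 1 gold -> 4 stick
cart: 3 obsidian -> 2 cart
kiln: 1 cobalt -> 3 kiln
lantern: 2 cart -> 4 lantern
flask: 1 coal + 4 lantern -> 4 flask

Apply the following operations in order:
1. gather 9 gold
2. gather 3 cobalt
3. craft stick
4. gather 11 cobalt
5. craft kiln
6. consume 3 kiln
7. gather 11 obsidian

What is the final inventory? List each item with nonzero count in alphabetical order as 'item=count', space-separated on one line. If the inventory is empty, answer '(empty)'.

Answer: cobalt=10 gold=8 obsidian=11 stick=4

Derivation:
After 1 (gather 9 gold): gold=9
After 2 (gather 3 cobalt): cobalt=3 gold=9
After 3 (craft stick): gold=8 stick=4
After 4 (gather 11 cobalt): cobalt=11 gold=8 stick=4
After 5 (craft kiln): cobalt=10 gold=8 kiln=3 stick=4
After 6 (consume 3 kiln): cobalt=10 gold=8 stick=4
After 7 (gather 11 obsidian): cobalt=10 gold=8 obsidian=11 stick=4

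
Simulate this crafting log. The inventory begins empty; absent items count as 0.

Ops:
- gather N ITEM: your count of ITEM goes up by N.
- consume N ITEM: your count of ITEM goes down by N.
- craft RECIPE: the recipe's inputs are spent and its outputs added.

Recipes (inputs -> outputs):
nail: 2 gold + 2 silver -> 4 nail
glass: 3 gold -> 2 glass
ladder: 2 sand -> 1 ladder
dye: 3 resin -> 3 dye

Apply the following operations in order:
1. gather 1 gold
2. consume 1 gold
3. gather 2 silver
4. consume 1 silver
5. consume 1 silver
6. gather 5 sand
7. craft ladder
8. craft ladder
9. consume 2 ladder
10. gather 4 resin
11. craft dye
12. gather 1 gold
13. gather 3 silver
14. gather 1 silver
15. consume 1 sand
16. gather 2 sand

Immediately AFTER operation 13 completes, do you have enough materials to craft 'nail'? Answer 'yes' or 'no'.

After 1 (gather 1 gold): gold=1
After 2 (consume 1 gold): (empty)
After 3 (gather 2 silver): silver=2
After 4 (consume 1 silver): silver=1
After 5 (consume 1 silver): (empty)
After 6 (gather 5 sand): sand=5
After 7 (craft ladder): ladder=1 sand=3
After 8 (craft ladder): ladder=2 sand=1
After 9 (consume 2 ladder): sand=1
After 10 (gather 4 resin): resin=4 sand=1
After 11 (craft dye): dye=3 resin=1 sand=1
After 12 (gather 1 gold): dye=3 gold=1 resin=1 sand=1
After 13 (gather 3 silver): dye=3 gold=1 resin=1 sand=1 silver=3

Answer: no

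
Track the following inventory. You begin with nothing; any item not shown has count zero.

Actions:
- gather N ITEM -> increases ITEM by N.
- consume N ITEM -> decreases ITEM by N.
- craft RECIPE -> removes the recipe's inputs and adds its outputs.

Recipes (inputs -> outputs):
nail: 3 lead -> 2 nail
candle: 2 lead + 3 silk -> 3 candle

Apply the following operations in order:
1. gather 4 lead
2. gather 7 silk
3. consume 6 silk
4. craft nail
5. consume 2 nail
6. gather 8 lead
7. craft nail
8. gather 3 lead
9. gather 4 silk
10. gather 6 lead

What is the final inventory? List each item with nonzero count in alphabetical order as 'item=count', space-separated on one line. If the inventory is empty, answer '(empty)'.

Answer: lead=15 nail=2 silk=5

Derivation:
After 1 (gather 4 lead): lead=4
After 2 (gather 7 silk): lead=4 silk=7
After 3 (consume 6 silk): lead=4 silk=1
After 4 (craft nail): lead=1 nail=2 silk=1
After 5 (consume 2 nail): lead=1 silk=1
After 6 (gather 8 lead): lead=9 silk=1
After 7 (craft nail): lead=6 nail=2 silk=1
After 8 (gather 3 lead): lead=9 nail=2 silk=1
After 9 (gather 4 silk): lead=9 nail=2 silk=5
After 10 (gather 6 lead): lead=15 nail=2 silk=5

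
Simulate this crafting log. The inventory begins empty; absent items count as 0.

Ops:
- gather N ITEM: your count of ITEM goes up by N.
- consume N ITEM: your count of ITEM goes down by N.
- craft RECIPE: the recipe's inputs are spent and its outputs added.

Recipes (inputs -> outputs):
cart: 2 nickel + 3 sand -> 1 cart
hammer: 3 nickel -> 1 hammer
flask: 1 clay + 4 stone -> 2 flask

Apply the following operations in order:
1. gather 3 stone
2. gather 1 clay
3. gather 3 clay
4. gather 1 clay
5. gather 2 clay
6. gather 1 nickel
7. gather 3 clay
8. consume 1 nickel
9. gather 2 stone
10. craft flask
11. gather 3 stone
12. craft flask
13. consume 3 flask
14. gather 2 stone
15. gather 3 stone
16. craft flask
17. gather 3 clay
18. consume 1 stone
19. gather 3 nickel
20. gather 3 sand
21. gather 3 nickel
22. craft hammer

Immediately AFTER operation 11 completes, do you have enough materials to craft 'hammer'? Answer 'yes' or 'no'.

Answer: no

Derivation:
After 1 (gather 3 stone): stone=3
After 2 (gather 1 clay): clay=1 stone=3
After 3 (gather 3 clay): clay=4 stone=3
After 4 (gather 1 clay): clay=5 stone=3
After 5 (gather 2 clay): clay=7 stone=3
After 6 (gather 1 nickel): clay=7 nickel=1 stone=3
After 7 (gather 3 clay): clay=10 nickel=1 stone=3
After 8 (consume 1 nickel): clay=10 stone=3
After 9 (gather 2 stone): clay=10 stone=5
After 10 (craft flask): clay=9 flask=2 stone=1
After 11 (gather 3 stone): clay=9 flask=2 stone=4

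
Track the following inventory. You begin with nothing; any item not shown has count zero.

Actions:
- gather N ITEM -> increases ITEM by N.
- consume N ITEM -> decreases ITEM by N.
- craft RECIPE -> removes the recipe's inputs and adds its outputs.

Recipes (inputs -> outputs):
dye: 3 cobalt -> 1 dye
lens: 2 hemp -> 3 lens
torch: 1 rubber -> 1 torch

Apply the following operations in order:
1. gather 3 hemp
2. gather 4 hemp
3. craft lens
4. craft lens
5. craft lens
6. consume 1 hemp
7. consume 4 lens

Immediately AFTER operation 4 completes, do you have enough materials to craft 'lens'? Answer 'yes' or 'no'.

Answer: yes

Derivation:
After 1 (gather 3 hemp): hemp=3
After 2 (gather 4 hemp): hemp=7
After 3 (craft lens): hemp=5 lens=3
After 4 (craft lens): hemp=3 lens=6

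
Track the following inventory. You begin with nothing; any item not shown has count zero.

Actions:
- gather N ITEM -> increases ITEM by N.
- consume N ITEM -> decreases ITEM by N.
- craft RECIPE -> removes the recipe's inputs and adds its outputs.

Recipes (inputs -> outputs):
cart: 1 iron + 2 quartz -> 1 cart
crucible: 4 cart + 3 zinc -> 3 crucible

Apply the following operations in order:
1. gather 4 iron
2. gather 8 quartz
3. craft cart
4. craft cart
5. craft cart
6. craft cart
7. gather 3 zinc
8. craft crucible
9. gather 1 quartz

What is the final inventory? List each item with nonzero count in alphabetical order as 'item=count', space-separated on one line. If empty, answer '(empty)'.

Answer: crucible=3 quartz=1

Derivation:
After 1 (gather 4 iron): iron=4
After 2 (gather 8 quartz): iron=4 quartz=8
After 3 (craft cart): cart=1 iron=3 quartz=6
After 4 (craft cart): cart=2 iron=2 quartz=4
After 5 (craft cart): cart=3 iron=1 quartz=2
After 6 (craft cart): cart=4
After 7 (gather 3 zinc): cart=4 zinc=3
After 8 (craft crucible): crucible=3
After 9 (gather 1 quartz): crucible=3 quartz=1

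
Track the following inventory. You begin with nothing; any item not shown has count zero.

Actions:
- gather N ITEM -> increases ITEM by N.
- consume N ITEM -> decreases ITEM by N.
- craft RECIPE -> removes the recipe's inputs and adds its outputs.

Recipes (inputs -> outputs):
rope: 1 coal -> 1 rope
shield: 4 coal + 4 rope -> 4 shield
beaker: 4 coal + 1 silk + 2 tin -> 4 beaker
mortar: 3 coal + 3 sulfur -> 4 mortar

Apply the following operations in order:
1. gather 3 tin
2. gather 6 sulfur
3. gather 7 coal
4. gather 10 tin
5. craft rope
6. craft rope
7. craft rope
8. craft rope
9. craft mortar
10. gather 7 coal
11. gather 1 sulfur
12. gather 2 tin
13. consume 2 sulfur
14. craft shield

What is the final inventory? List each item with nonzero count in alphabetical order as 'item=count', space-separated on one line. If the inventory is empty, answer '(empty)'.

Answer: coal=3 mortar=4 shield=4 sulfur=2 tin=15

Derivation:
After 1 (gather 3 tin): tin=3
After 2 (gather 6 sulfur): sulfur=6 tin=3
After 3 (gather 7 coal): coal=7 sulfur=6 tin=3
After 4 (gather 10 tin): coal=7 sulfur=6 tin=13
After 5 (craft rope): coal=6 rope=1 sulfur=6 tin=13
After 6 (craft rope): coal=5 rope=2 sulfur=6 tin=13
After 7 (craft rope): coal=4 rope=3 sulfur=6 tin=13
After 8 (craft rope): coal=3 rope=4 sulfur=6 tin=13
After 9 (craft mortar): mortar=4 rope=4 sulfur=3 tin=13
After 10 (gather 7 coal): coal=7 mortar=4 rope=4 sulfur=3 tin=13
After 11 (gather 1 sulfur): coal=7 mortar=4 rope=4 sulfur=4 tin=13
After 12 (gather 2 tin): coal=7 mortar=4 rope=4 sulfur=4 tin=15
After 13 (consume 2 sulfur): coal=7 mortar=4 rope=4 sulfur=2 tin=15
After 14 (craft shield): coal=3 mortar=4 shield=4 sulfur=2 tin=15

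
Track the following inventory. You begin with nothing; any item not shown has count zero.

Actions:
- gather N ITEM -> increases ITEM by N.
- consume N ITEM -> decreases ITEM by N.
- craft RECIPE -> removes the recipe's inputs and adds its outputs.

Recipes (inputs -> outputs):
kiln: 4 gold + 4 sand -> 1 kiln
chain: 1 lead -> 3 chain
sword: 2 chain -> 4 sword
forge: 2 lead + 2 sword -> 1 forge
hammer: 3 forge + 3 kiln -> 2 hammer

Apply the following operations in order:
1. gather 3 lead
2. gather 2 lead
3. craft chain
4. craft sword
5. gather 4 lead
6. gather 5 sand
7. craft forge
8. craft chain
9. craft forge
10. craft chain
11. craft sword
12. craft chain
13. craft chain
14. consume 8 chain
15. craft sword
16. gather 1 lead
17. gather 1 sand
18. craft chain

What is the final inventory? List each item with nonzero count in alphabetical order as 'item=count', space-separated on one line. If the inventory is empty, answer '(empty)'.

Answer: chain=4 forge=2 sand=6 sword=8

Derivation:
After 1 (gather 3 lead): lead=3
After 2 (gather 2 lead): lead=5
After 3 (craft chain): chain=3 lead=4
After 4 (craft sword): chain=1 lead=4 sword=4
After 5 (gather 4 lead): chain=1 lead=8 sword=4
After 6 (gather 5 sand): chain=1 lead=8 sand=5 sword=4
After 7 (craft forge): chain=1 forge=1 lead=6 sand=5 sword=2
After 8 (craft chain): chain=4 forge=1 lead=5 sand=5 sword=2
After 9 (craft forge): chain=4 forge=2 lead=3 sand=5
After 10 (craft chain): chain=7 forge=2 lead=2 sand=5
After 11 (craft sword): chain=5 forge=2 lead=2 sand=5 sword=4
After 12 (craft chain): chain=8 forge=2 lead=1 sand=5 sword=4
After 13 (craft chain): chain=11 forge=2 sand=5 sword=4
After 14 (consume 8 chain): chain=3 forge=2 sand=5 sword=4
After 15 (craft sword): chain=1 forge=2 sand=5 sword=8
After 16 (gather 1 lead): chain=1 forge=2 lead=1 sand=5 sword=8
After 17 (gather 1 sand): chain=1 forge=2 lead=1 sand=6 sword=8
After 18 (craft chain): chain=4 forge=2 sand=6 sword=8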